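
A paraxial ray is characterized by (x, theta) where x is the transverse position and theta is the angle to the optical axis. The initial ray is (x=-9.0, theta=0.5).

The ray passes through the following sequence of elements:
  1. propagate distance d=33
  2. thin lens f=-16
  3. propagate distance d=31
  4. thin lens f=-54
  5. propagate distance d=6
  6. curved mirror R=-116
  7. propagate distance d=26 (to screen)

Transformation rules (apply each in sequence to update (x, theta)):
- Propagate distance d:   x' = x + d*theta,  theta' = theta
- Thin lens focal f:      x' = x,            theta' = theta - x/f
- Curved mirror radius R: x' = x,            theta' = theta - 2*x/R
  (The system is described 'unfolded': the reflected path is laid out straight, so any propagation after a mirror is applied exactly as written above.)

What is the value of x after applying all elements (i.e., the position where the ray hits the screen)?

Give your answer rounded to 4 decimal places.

Initial: x=-9.0000 theta=0.5000
After 1 (propagate distance d=33): x=7.5000 theta=0.5000
After 2 (thin lens f=-16): x=7.5000 theta=31/32 (≈0.9688)
After 3 (propagate distance d=31): x=1201/32 (≈37.5313) theta=31/32 (≈0.9688)
After 4 (thin lens f=-54): x=1201/32 (≈37.5313) theta=2875/1728 (≈1.6638)
After 5 (propagate distance d=6): x=3421/72 (≈47.5139) theta=2875/1728 (≈1.6638)
After 6 (curved mirror R=-116): x=3421/72 (≈47.5139) theta=124427/50112 (≈2.4830)
After 7 (propagate distance d=26 (to screen)): x=2808059/25056 (≈112.0713) theta=124427/50112 (≈2.4830)
Rounded to 4 decimal places: x = 112.0713

Answer: 112.0713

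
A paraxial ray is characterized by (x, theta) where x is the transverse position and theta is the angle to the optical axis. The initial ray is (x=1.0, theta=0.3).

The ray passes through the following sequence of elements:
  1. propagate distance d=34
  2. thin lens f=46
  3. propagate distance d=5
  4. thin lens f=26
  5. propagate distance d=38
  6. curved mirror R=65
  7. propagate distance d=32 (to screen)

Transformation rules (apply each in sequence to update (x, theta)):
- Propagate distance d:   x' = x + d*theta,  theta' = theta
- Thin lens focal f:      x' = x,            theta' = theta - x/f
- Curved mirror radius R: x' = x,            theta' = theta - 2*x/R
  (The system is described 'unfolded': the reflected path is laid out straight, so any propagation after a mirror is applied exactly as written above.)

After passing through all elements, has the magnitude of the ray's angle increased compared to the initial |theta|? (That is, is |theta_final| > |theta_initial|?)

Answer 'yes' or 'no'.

Initial: x=1.0000 theta=0.3000
After 1 (propagate distance d=34): x=11.2000 theta=0.3000
After 2 (thin lens f=46): x=11.2000 theta=13/230 (≈0.0565)
After 3 (propagate distance d=5): x=2641/230 (≈11.4826) theta=13/230 (≈0.0565)
After 4 (thin lens f=26): x=2641/230 (≈11.4826) theta=-2303/5980 (≈-0.3851)
After 5 (propagate distance d=38): x=-4712/1495 (≈-3.1518) theta=-2303/5980 (≈-0.3851)
After 6 (curved mirror R=65): x=-4712/1495 (≈-3.1518) theta=-111999/388700 (≈-0.2881)
After 7 (propagate distance d=32 (to screen)): x=-1202272/97175 (≈-12.3722) theta=-111999/388700 (≈-0.2881)
|theta_initial|=0.3000 |theta_final|=111999/388700 (≈0.2881) -> not increased

Answer: no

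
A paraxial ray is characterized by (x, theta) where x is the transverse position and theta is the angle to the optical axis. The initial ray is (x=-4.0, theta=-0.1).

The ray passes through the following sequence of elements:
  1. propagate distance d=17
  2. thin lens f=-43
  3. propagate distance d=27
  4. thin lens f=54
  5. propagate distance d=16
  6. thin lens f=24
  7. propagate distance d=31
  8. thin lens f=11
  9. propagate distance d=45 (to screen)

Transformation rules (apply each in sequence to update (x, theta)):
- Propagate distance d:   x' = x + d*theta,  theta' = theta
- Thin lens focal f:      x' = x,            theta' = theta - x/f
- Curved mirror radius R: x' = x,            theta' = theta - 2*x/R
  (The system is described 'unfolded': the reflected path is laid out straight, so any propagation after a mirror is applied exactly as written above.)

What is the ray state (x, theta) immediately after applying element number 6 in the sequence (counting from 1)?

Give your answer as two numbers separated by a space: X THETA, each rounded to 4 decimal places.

Answer: -12.1506 0.4956

Derivation:
Initial: x=-4.0000 theta=-0.1000
After 1 (propagate distance d=17): x=-5.7000 theta=-0.1000
After 2 (thin lens f=-43): x=-5.7000 theta=-10/43 (≈-0.2326)
After 3 (propagate distance d=27): x=-5151/430 (≈-11.9791) theta=-10/43 (≈-0.2326)
After 4 (thin lens f=54): x=-5151/430 (≈-11.9791) theta=-83/7740 (≈-0.0107)
After 5 (propagate distance d=16): x=-47023/3870 (≈-12.1506) theta=-83/7740 (≈-0.0107)
After 6 (thin lens f=24): x=-47023/3870 (≈-12.1506) theta=46027/92880 (≈0.4956)
Rounded to 4 decimal places: x = -12.1506, theta = 0.4956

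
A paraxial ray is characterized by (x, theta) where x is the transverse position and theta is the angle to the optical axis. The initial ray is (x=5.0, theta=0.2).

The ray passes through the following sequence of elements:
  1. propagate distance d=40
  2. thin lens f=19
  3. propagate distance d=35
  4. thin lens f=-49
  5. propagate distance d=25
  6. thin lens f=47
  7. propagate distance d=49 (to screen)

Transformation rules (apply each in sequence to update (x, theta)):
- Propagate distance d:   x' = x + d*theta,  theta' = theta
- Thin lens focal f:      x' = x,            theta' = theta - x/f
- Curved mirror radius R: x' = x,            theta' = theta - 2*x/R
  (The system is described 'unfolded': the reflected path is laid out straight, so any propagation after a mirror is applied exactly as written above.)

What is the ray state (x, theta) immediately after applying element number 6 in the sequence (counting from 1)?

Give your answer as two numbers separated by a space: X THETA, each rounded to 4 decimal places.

Answer: -18.0666 -0.1804

Derivation:
Initial: x=5.0000 theta=0.2000
After 1 (propagate distance d=40): x=13.0000 theta=0.2000
After 2 (thin lens f=19): x=13.0000 theta=-46/95 (≈-0.4842)
After 3 (propagate distance d=35): x=-75/19 (≈-3.9474) theta=-46/95 (≈-0.4842)
After 4 (thin lens f=-49): x=-75/19 (≈-3.9474) theta=-2629/4655 (≈-0.5648)
After 5 (propagate distance d=25): x=-16820/931 (≈-18.0666) theta=-2629/4655 (≈-0.5648)
After 6 (thin lens f=47): x=-16820/931 (≈-18.0666) theta=-2077/11515 (≈-0.1804)
Rounded to 4 decimal places: x = -18.0666, theta = -0.1804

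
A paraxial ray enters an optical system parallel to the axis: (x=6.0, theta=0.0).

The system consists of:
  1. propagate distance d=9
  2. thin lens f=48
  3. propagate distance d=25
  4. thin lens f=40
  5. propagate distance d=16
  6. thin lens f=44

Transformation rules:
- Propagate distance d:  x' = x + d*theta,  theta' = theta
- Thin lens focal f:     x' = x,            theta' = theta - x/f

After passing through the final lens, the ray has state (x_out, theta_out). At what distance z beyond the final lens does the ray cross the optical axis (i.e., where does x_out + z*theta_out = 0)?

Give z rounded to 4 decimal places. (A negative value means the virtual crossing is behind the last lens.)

Initial: x=6.0000 theta=0.0000
After 1 (propagate distance d=9): x=6.0000 theta=0.0000
After 2 (thin lens f=48): x=6.0000 theta=-0.1250
After 3 (propagate distance d=25): x=2.8750 theta=-0.1250
After 4 (thin lens f=40): x=2.8750 theta=-63/320 (≈-0.1969)
After 5 (propagate distance d=16): x=-0.2750 theta=-63/320 (≈-0.1969)
After 6 (thin lens f=44): x=-0.2750 theta=-61/320 (≈-0.1906)
z_focus = -x_out/theta_out = -(-0.2750)/(-61/320) = -88/61 ≈ -1.4426
Rounded to 4 decimal places: z = -1.4426

Answer: -1.4426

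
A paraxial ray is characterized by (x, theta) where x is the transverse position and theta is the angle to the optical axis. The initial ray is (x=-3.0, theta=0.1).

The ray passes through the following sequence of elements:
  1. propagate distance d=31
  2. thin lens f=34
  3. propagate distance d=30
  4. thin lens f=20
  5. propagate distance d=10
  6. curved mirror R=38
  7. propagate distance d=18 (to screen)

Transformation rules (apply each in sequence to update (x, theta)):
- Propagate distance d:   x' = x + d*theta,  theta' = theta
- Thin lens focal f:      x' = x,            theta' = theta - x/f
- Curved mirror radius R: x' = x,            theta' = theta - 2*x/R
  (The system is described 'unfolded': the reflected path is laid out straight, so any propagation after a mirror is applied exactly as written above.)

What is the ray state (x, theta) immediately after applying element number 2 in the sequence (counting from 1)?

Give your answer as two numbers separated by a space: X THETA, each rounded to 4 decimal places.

Initial: x=-3.0000 theta=0.1000
After 1 (propagate distance d=31): x=0.1000 theta=0.1000
After 2 (thin lens f=34): x=0.1000 theta=33/340 (≈0.0971)
Rounded to 4 decimal places: x = 0.1000, theta = 0.0971

Answer: 0.1000 0.0971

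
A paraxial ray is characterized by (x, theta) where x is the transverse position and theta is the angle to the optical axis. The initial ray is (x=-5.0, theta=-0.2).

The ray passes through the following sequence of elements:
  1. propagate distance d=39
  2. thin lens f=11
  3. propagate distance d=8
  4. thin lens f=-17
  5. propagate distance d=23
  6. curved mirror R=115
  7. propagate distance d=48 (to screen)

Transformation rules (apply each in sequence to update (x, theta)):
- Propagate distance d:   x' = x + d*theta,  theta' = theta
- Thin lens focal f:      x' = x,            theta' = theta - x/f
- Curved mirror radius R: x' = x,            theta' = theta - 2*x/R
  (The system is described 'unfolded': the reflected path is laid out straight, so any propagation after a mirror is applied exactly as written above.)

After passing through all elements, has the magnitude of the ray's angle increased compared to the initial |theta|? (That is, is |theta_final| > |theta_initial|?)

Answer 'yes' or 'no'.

Answer: yes

Derivation:
Initial: x=-5.0000 theta=-0.2000
After 1 (propagate distance d=39): x=-12.8000 theta=-0.2000
After 2 (thin lens f=11): x=-12.8000 theta=53/55 (≈0.9636)
After 3 (propagate distance d=8): x=-56/11 (≈-5.0909) theta=53/55 (≈0.9636)
After 4 (thin lens f=-17): x=-56/11 (≈-5.0909) theta=621/935 (≈0.6642)
After 5 (propagate distance d=23): x=9523/935 (≈10.1850) theta=621/935 (≈0.6642)
After 6 (curved mirror R=115): x=9523/935 (≈10.1850) theta=52369/107525 (≈0.4870)
After 7 (propagate distance d=48 (to screen)): x=3608857/107525 (≈33.5630) theta=52369/107525 (≈0.4870)
|theta_initial|=0.2000 |theta_final|=52369/107525 (≈0.4870) -> increased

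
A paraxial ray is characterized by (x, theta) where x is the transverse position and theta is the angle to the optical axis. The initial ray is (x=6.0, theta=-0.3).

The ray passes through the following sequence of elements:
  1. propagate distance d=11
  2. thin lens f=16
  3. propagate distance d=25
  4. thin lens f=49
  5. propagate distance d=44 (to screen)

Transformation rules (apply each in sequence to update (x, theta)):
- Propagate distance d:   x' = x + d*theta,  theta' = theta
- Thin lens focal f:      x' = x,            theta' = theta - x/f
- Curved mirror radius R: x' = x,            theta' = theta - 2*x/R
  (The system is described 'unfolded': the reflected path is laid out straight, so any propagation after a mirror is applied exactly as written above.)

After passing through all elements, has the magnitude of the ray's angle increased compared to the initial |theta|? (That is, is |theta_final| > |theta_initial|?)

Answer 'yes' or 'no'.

Answer: no

Derivation:
Initial: x=6.0000 theta=-0.3000
After 1 (propagate distance d=11): x=2.7000 theta=-0.3000
After 2 (thin lens f=16): x=2.7000 theta=-15/32 (≈-0.4688)
After 3 (propagate distance d=25): x=-1443/160 (≈-9.0188) theta=-15/32 (≈-0.4688)
After 4 (thin lens f=49): x=-1443/160 (≈-9.0188) theta=-279/980 (≈-0.2847)
After 5 (propagate distance d=44 (to screen)): x=-33783/1568 (≈-21.5453) theta=-279/980 (≈-0.2847)
|theta_initial|=0.3000 |theta_final|=279/980 (≈0.2847) -> not increased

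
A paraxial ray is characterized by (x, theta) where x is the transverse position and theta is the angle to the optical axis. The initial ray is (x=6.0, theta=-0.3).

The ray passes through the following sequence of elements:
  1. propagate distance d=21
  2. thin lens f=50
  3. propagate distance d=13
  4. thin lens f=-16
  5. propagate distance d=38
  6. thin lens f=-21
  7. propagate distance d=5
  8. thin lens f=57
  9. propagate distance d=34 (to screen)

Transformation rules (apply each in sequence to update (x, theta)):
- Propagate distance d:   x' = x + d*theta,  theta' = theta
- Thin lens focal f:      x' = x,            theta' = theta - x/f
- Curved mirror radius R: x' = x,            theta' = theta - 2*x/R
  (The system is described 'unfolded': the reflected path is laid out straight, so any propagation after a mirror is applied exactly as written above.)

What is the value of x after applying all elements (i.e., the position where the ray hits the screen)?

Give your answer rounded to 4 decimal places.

Answer: -73.0114

Derivation:
Initial: x=6.0000 theta=-0.3000
After 1 (propagate distance d=21): x=-0.3000 theta=-0.3000
After 2 (thin lens f=50): x=-0.3000 theta=-0.2940
After 3 (propagate distance d=13): x=-4.1220 theta=-0.2940
After 4 (thin lens f=-16): x=-4.1220 theta=-4413/8000 (≈-0.5516)
After 5 (propagate distance d=38): x=-20067/800 (≈-25.0838) theta=-4413/8000 (≈-0.5516)
After 6 (thin lens f=-21): x=-20067/800 (≈-25.0838) theta=-97781/56000 (≈-1.7461)
After 7 (propagate distance d=5): x=-378719/11200 (≈-33.8142) theta=-97781/56000 (≈-1.7461)
After 8 (thin lens f=57): x=-378719/11200 (≈-33.8142) theta=-1839961/1596000 (≈-1.1529)
After 9 (propagate distance d=34 (to screen)): x=-233052263/3192000 (≈-73.0114) theta=-1839961/1596000 (≈-1.1529)
Rounded to 4 decimal places: x = -73.0114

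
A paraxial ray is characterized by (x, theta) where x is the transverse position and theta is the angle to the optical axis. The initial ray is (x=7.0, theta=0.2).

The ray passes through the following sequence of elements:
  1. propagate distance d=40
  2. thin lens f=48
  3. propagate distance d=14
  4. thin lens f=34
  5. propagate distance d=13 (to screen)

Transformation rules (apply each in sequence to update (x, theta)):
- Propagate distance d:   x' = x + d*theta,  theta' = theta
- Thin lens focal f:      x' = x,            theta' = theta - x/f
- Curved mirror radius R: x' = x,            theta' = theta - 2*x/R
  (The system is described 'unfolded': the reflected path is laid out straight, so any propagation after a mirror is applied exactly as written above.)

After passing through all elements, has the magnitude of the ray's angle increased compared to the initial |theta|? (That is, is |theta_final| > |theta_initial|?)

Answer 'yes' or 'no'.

Initial: x=7.0000 theta=0.2000
After 1 (propagate distance d=40): x=15.0000 theta=0.2000
After 2 (thin lens f=48): x=15.0000 theta=-0.1125
After 3 (propagate distance d=14): x=13.4250 theta=-0.1125
After 4 (thin lens f=34): x=13.4250 theta=-69/136 (≈-0.5074)
After 5 (propagate distance d=13 (to screen)): x=1161/170 (≈6.8294) theta=-69/136 (≈-0.5074)
|theta_initial|=0.2000 |theta_final|=69/136 (≈0.5074) -> increased

Answer: yes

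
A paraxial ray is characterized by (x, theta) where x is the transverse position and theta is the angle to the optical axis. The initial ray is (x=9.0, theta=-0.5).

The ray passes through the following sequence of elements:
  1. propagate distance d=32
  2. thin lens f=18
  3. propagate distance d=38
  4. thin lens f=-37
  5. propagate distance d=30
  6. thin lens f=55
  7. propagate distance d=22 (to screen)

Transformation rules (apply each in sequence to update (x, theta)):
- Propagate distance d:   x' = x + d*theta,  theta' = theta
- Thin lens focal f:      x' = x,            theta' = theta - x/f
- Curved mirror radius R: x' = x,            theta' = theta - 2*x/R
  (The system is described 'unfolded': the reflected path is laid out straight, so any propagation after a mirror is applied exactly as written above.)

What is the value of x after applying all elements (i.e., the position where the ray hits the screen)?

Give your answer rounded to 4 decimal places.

Answer: -23.3099

Derivation:
Initial: x=9.0000 theta=-0.5000
After 1 (propagate distance d=32): x=-7.0000 theta=-0.5000
After 2 (thin lens f=18): x=-7.0000 theta=-1/9 (≈-0.1111)
After 3 (propagate distance d=38): x=-101/9 (≈-11.2222) theta=-1/9 (≈-0.1111)
After 4 (thin lens f=-37): x=-101/9 (≈-11.2222) theta=-46/111 (≈-0.4144)
After 5 (propagate distance d=30): x=-7877/333 (≈-23.6547) theta=-46/111 (≈-0.4144)
After 6 (thin lens f=55): x=-7877/333 (≈-23.6547) theta=287/18315 (≈0.0157)
After 7 (propagate distance d=22 (to screen)): x=-12937/555 (≈-23.3099) theta=287/18315 (≈0.0157)
Rounded to 4 decimal places: x = -23.3099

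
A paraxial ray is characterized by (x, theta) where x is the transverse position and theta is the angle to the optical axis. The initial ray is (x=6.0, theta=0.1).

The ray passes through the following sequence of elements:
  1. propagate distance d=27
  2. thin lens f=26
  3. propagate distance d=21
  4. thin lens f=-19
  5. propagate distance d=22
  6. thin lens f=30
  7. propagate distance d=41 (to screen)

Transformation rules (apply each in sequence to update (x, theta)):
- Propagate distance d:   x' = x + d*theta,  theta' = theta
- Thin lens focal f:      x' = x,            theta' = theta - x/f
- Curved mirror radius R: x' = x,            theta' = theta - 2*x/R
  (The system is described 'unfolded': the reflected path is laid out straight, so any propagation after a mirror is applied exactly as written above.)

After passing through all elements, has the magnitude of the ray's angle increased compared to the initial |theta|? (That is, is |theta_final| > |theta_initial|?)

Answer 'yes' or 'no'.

Answer: yes

Derivation:
Initial: x=6.0000 theta=0.1000
After 1 (propagate distance d=27): x=8.7000 theta=0.1000
After 2 (thin lens f=26): x=8.7000 theta=-61/260 (≈-0.2346)
After 3 (propagate distance d=21): x=981/260 (≈3.7731) theta=-61/260 (≈-0.2346)
After 4 (thin lens f=-19): x=981/260 (≈3.7731) theta=-89/2470 (≈-0.0360)
After 5 (propagate distance d=22): x=14723/4940 (≈2.9804) theta=-89/2470 (≈-0.0360)
After 6 (thin lens f=30): x=14723/4940 (≈2.9804) theta=-20063/148200 (≈-0.1354)
After 7 (propagate distance d=41 (to screen)): x=-20047/7800 (≈-2.5701) theta=-20063/148200 (≈-0.1354)
|theta_initial|=0.1000 |theta_final|=20063/148200 (≈0.1354) -> increased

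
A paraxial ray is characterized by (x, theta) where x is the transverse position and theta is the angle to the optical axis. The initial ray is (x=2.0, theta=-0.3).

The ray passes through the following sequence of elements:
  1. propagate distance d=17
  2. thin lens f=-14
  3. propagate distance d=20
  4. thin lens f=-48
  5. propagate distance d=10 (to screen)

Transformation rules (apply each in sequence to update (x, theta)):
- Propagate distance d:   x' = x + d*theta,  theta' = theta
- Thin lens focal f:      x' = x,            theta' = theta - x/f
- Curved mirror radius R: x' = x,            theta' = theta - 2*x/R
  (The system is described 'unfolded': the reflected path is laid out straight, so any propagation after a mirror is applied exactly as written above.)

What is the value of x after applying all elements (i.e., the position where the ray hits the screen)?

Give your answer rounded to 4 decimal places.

Initial: x=2.0000 theta=-0.3000
After 1 (propagate distance d=17): x=-3.1000 theta=-0.3000
After 2 (thin lens f=-14): x=-3.1000 theta=-73/140 (≈-0.5214)
After 3 (propagate distance d=20): x=-947/70 (≈-13.5286) theta=-73/140 (≈-0.5214)
After 4 (thin lens f=-48): x=-947/70 (≈-13.5286) theta=-2699/3360 (≈-0.8033)
After 5 (propagate distance d=10 (to screen)): x=-36223/1680 (≈-21.5613) theta=-2699/3360 (≈-0.8033)
Rounded to 4 decimal places: x = -21.5613

Answer: -21.5613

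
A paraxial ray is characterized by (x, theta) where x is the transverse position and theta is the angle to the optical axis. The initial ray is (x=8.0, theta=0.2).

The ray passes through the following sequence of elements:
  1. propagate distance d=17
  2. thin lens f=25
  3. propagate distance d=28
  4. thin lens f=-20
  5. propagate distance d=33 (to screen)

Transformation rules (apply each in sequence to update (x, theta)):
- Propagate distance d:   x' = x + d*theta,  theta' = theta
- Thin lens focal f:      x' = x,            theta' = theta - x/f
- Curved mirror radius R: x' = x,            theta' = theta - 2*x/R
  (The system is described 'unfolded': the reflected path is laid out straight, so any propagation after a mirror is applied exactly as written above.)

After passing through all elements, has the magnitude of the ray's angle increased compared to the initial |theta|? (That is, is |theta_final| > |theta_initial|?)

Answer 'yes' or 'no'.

Answer: no

Derivation:
Initial: x=8.0000 theta=0.2000
After 1 (propagate distance d=17): x=11.4000 theta=0.2000
After 2 (thin lens f=25): x=11.4000 theta=-0.2560
After 3 (propagate distance d=28): x=4.2320 theta=-0.2560
After 4 (thin lens f=-20): x=4.2320 theta=-0.0444
After 5 (propagate distance d=33 (to screen)): x=2.7668 theta=-0.0444
|theta_initial|=0.2000 |theta_final|=0.0444 -> not increased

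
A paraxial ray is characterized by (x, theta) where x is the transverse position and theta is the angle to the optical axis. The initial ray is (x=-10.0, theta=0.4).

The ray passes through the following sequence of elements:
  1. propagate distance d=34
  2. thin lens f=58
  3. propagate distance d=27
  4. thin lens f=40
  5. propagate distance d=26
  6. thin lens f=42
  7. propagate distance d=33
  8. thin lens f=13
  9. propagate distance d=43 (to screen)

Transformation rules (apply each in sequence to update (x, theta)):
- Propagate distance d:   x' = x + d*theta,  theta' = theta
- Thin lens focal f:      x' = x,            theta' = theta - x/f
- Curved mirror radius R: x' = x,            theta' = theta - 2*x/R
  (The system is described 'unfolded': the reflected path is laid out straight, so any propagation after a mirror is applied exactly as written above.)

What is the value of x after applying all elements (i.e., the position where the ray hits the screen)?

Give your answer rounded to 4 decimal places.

Answer: -20.7593

Derivation:
Initial: x=-10.0000 theta=0.4000
After 1 (propagate distance d=34): x=3.6000 theta=0.4000
After 2 (thin lens f=58): x=3.6000 theta=49/145 (≈0.3379)
After 3 (propagate distance d=27): x=369/29 (≈12.7241) theta=49/145 (≈0.3379)
After 4 (thin lens f=40): x=369/29 (≈12.7241) theta=23/1160 (≈0.0198)
After 5 (propagate distance d=26): x=7679/580 (≈13.2397) theta=23/1160 (≈0.0198)
After 6 (thin lens f=42): x=7679/580 (≈13.2397) theta=-257/870 (≈-0.2954)
After 7 (propagate distance d=33): x=405/116 (≈3.4914) theta=-257/870 (≈-0.2954)
After 8 (thin lens f=13): x=405/116 (≈3.4914) theta=-12757/22620 (≈-0.5640)
After 9 (propagate distance d=43 (to screen)): x=-117394/5655 (≈-20.7593) theta=-12757/22620 (≈-0.5640)
Rounded to 4 decimal places: x = -20.7593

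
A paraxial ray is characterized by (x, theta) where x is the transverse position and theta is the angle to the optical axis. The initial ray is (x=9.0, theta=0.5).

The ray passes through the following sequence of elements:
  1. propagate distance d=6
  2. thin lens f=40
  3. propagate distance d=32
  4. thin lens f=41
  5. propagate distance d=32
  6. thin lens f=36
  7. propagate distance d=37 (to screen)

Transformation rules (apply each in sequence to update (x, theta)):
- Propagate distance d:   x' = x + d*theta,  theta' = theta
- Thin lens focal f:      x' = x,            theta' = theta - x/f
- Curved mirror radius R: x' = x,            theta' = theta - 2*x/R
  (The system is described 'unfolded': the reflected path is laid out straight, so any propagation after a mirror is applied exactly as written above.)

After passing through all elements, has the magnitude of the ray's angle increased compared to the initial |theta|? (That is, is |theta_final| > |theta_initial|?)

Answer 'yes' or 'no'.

Initial: x=9.0000 theta=0.5000
After 1 (propagate distance d=6): x=12.0000 theta=0.5000
After 2 (thin lens f=40): x=12.0000 theta=0.2000
After 3 (propagate distance d=32): x=18.4000 theta=0.2000
After 4 (thin lens f=41): x=18.4000 theta=-51/205 (≈-0.2488)
After 5 (propagate distance d=32): x=428/41 (≈10.4390) theta=-51/205 (≈-0.2488)
After 6 (thin lens f=36): x=428/41 (≈10.4390) theta=-994/1845 (≈-0.5388)
After 7 (propagate distance d=37 (to screen)): x=-17518/1845 (≈-9.4949) theta=-994/1845 (≈-0.5388)
|theta_initial|=0.5000 |theta_final|=994/1845 (≈0.5388) -> increased

Answer: yes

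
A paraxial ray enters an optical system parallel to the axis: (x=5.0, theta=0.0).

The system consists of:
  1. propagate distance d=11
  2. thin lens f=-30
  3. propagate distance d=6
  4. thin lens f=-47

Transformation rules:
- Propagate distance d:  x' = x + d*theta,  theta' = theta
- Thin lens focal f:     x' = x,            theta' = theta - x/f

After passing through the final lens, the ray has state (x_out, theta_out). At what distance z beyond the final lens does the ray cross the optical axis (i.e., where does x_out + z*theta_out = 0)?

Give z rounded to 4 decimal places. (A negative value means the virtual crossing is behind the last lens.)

Initial: x=5.0000 theta=0.0000
After 1 (propagate distance d=11): x=5.0000 theta=0.0000
After 2 (thin lens f=-30): x=5.0000 theta=1/6 (≈0.1667)
After 3 (propagate distance d=6): x=6.0000 theta=1/6 (≈0.1667)
After 4 (thin lens f=-47): x=6.0000 theta=83/282 (≈0.2943)
z_focus = -x_out/theta_out = -(6.0000)/(83/282) = -1692/83 ≈ -20.3855
Rounded to 4 decimal places: z = -20.3855

Answer: -20.3855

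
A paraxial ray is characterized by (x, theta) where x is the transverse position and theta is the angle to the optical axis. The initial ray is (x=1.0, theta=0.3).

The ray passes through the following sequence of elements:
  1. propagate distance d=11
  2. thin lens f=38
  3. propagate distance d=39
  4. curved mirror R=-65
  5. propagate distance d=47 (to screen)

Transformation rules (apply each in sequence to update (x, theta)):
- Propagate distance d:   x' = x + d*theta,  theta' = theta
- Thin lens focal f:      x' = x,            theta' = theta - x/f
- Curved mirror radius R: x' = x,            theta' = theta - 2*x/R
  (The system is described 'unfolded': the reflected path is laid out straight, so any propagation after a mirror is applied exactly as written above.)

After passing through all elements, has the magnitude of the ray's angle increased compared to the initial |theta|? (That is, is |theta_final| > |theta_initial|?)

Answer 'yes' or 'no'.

Answer: yes

Derivation:
Initial: x=1.0000 theta=0.3000
After 1 (propagate distance d=11): x=4.3000 theta=0.3000
After 2 (thin lens f=38): x=4.3000 theta=71/380 (≈0.1868)
After 3 (propagate distance d=39): x=4403/380 (≈11.5868) theta=71/380 (≈0.1868)
After 4 (curved mirror R=-65): x=4403/380 (≈11.5868) theta=13421/24700 (≈0.5434)
After 5 (propagate distance d=47 (to screen)): x=458491/12350 (≈37.1248) theta=13421/24700 (≈0.5434)
|theta_initial|=0.3000 |theta_final|=13421/24700 (≈0.5434) -> increased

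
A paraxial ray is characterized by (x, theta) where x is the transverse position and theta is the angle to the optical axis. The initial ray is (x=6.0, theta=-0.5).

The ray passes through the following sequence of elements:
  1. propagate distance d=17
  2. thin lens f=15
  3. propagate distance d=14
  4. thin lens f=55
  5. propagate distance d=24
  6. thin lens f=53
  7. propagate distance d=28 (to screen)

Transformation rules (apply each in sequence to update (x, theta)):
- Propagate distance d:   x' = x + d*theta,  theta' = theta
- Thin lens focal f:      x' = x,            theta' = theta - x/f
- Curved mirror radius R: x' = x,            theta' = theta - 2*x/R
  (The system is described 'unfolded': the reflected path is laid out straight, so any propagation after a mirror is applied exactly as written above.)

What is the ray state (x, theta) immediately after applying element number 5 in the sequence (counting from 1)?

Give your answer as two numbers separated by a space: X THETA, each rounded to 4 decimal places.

Answer: -12.0394 -0.2030

Derivation:
Initial: x=6.0000 theta=-0.5000
After 1 (propagate distance d=17): x=-2.5000 theta=-0.5000
After 2 (thin lens f=15): x=-2.5000 theta=-1/3 (≈-0.3333)
After 3 (propagate distance d=14): x=-43/6 (≈-7.1667) theta=-1/3 (≈-0.3333)
After 4 (thin lens f=55): x=-43/6 (≈-7.1667) theta=-67/330 (≈-0.2030)
After 5 (propagate distance d=24): x=-3973/330 (≈-12.0394) theta=-67/330 (≈-0.2030)
Rounded to 4 decimal places: x = -12.0394, theta = -0.2030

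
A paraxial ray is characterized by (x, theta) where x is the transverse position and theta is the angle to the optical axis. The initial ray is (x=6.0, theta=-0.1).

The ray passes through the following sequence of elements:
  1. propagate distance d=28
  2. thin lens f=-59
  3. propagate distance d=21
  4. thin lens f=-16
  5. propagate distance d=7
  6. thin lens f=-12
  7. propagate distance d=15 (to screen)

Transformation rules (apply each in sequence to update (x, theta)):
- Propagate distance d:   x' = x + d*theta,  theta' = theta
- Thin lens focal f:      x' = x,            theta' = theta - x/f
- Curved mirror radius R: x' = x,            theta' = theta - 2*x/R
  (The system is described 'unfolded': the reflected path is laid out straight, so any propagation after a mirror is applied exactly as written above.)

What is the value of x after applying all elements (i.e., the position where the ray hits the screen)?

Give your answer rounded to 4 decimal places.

Answer: 7.9336

Derivation:
Initial: x=6.0000 theta=-0.1000
After 1 (propagate distance d=28): x=3.2000 theta=-0.1000
After 2 (thin lens f=-59): x=3.2000 theta=-27/590 (≈-0.0458)
After 3 (propagate distance d=21): x=1321/590 (≈2.2390) theta=-27/590 (≈-0.0458)
After 4 (thin lens f=-16): x=1321/590 (≈2.2390) theta=889/9440 (≈0.0942)
After 5 (propagate distance d=7): x=27359/9440 (≈2.8982) theta=889/9440 (≈0.0942)
After 6 (thin lens f=-12): x=27359/9440 (≈2.8982) theta=38027/113280 (≈0.3357)
After 7 (propagate distance d=15 (to screen)): x=299571/37760 (≈7.9336) theta=38027/113280 (≈0.3357)
Rounded to 4 decimal places: x = 7.9336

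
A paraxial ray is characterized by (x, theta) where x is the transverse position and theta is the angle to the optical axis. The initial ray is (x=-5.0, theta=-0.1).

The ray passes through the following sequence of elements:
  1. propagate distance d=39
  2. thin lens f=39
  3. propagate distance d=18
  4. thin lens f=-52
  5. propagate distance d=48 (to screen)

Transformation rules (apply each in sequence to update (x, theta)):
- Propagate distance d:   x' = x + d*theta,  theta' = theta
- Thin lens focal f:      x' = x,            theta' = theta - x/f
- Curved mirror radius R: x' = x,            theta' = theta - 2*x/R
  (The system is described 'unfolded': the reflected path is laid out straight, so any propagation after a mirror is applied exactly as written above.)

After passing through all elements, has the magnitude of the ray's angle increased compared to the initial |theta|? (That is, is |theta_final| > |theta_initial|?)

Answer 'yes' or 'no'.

Initial: x=-5.0000 theta=-0.1000
After 1 (propagate distance d=39): x=-8.9000 theta=-0.1000
After 2 (thin lens f=39): x=-8.9000 theta=5/39 (≈0.1282)
After 3 (propagate distance d=18): x=-857/130 (≈-6.5923) theta=5/39 (≈0.1282)
After 4 (thin lens f=-52): x=-857/130 (≈-6.5923) theta=29/20280 (≈0.0014)
After 5 (propagate distance d=48 (to screen)): x=-2205/338 (≈-6.5237) theta=29/20280 (≈0.0014)
|theta_initial|=0.1000 |theta_final|=29/20280 (≈0.0014) -> not increased

Answer: no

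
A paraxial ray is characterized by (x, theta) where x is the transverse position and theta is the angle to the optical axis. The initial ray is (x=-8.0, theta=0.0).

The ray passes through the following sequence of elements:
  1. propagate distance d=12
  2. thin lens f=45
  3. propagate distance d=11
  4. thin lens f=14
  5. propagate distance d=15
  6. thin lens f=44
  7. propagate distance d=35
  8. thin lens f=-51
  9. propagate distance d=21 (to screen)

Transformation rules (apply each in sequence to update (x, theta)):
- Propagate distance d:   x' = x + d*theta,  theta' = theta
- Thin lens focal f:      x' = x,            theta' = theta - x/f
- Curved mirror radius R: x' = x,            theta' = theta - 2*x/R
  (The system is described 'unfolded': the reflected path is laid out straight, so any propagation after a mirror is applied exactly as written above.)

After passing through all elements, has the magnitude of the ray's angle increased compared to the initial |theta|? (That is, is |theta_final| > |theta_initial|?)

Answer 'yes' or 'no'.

Answer: yes

Derivation:
Initial: x=-8.0000 theta=0.0000
After 1 (propagate distance d=12): x=-8.0000 theta=0.0000
After 2 (thin lens f=45): x=-8.0000 theta=8/45 (≈0.1778)
After 3 (propagate distance d=11): x=-272/45 (≈-6.0444) theta=8/45 (≈0.1778)
After 4 (thin lens f=14): x=-272/45 (≈-6.0444) theta=64/105 (≈0.6095)
After 5 (propagate distance d=15): x=976/315 (≈3.0984) theta=64/105 (≈0.6095)
After 6 (thin lens f=44): x=976/315 (≈3.0984) theta=1868/3465 (≈0.5391)
After 7 (propagate distance d=35): x=25372/1155 (≈21.9671) theta=1868/3465 (≈0.5391)
After 8 (thin lens f=-51): x=25372/1155 (≈21.9671) theta=57128/58905 (≈0.9698)
After 9 (propagate distance d=21 (to screen)): x=166244/3927 (≈42.3336) theta=57128/58905 (≈0.9698)
|theta_initial|=0.0000 |theta_final|=57128/58905 (≈0.9698) -> increased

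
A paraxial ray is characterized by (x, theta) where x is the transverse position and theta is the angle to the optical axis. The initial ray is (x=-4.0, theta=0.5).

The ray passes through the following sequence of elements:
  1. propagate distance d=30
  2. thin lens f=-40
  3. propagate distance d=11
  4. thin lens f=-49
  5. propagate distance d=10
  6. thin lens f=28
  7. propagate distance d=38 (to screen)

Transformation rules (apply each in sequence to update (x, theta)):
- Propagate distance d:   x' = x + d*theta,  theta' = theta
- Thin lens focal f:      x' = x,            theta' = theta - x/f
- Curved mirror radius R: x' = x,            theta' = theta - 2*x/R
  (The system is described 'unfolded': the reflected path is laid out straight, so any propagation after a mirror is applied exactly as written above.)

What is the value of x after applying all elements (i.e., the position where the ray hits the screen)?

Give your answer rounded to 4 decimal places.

Answer: 33.4277

Derivation:
Initial: x=-4.0000 theta=0.5000
After 1 (propagate distance d=30): x=11.0000 theta=0.5000
After 2 (thin lens f=-40): x=11.0000 theta=0.7750
After 3 (propagate distance d=11): x=19.5250 theta=0.7750
After 4 (thin lens f=-49): x=19.5250 theta=115/98 (≈1.1735)
After 5 (propagate distance d=10): x=61269/1960 (≈31.2597) theta=115/98 (≈1.1735)
After 6 (thin lens f=28): x=61269/1960 (≈31.2597) theta=3131/54880 (≈0.0571)
After 7 (propagate distance d=38 (to screen)): x=183451/5488 (≈33.4277) theta=3131/54880 (≈0.0571)
Rounded to 4 decimal places: x = 33.4277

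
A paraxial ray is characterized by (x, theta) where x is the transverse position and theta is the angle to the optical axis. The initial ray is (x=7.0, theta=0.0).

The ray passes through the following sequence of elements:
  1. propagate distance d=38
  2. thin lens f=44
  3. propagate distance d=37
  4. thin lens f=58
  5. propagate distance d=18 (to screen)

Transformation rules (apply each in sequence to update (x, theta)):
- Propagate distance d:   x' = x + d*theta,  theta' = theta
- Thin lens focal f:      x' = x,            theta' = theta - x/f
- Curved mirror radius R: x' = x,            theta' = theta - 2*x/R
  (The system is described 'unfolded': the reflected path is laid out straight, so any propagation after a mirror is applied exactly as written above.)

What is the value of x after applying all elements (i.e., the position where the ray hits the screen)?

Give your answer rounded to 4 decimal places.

Initial: x=7.0000 theta=0.0000
After 1 (propagate distance d=38): x=7.0000 theta=0.0000
After 2 (thin lens f=44): x=7.0000 theta=-7/44 (≈-0.1591)
After 3 (propagate distance d=37): x=49/44 (≈1.1136) theta=-7/44 (≈-0.1591)
After 4 (thin lens f=58): x=49/44 (≈1.1136) theta=-455/2552 (≈-0.1783)
After 5 (propagate distance d=18 (to screen)): x=-1337/638 (≈-2.0956) theta=-455/2552 (≈-0.1783)
Rounded to 4 decimal places: x = -2.0956

Answer: -2.0956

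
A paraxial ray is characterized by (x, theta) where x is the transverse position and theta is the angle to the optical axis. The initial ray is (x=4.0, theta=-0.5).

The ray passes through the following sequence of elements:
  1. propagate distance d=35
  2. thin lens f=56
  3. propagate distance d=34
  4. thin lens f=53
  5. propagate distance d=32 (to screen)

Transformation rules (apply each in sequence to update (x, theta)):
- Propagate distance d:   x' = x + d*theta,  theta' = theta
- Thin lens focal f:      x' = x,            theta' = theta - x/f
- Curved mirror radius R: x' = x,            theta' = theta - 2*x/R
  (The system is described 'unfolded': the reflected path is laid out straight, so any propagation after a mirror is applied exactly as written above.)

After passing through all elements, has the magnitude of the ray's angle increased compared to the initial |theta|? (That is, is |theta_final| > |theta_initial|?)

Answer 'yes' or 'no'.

Answer: no

Derivation:
Initial: x=4.0000 theta=-0.5000
After 1 (propagate distance d=35): x=-13.5000 theta=-0.5000
After 2 (thin lens f=56): x=-13.5000 theta=-29/112 (≈-0.2589)
After 3 (propagate distance d=34): x=-1249/56 (≈-22.3036) theta=-29/112 (≈-0.2589)
After 4 (thin lens f=53): x=-1249/56 (≈-22.3036) theta=961/5936 (≈0.1619)
After 5 (propagate distance d=32 (to screen)): x=-50821/2968 (≈-17.1230) theta=961/5936 (≈0.1619)
|theta_initial|=0.5000 |theta_final|=961/5936 (≈0.1619) -> not increased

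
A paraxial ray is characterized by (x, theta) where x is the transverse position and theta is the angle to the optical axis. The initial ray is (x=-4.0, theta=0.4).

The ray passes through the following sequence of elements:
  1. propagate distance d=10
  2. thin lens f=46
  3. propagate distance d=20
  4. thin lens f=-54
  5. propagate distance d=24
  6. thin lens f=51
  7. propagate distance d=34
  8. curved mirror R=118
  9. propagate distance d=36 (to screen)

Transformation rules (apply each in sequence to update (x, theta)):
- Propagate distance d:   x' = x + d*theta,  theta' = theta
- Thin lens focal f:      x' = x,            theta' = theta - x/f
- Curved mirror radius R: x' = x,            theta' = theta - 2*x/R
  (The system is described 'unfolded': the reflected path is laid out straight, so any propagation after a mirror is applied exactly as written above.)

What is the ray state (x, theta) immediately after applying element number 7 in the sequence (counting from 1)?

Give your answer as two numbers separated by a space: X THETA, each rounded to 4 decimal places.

Initial: x=-4.0000 theta=0.4000
After 1 (propagate distance d=10): x=0.0000 theta=0.4000
After 2 (thin lens f=46): x=0.0000 theta=0.4000
After 3 (propagate distance d=20): x=8.0000 theta=0.4000
After 4 (thin lens f=-54): x=8.0000 theta=74/135 (≈0.5481)
After 5 (propagate distance d=24): x=952/45 (≈21.1556) theta=74/135 (≈0.5481)
After 6 (thin lens f=51): x=952/45 (≈21.1556) theta=2/15 (≈0.1333)
After 7 (propagate distance d=34): x=1156/45 (≈25.6889) theta=2/15 (≈0.1333)
Rounded to 4 decimal places: x = 25.6889, theta = 0.1333

Answer: 25.6889 0.1333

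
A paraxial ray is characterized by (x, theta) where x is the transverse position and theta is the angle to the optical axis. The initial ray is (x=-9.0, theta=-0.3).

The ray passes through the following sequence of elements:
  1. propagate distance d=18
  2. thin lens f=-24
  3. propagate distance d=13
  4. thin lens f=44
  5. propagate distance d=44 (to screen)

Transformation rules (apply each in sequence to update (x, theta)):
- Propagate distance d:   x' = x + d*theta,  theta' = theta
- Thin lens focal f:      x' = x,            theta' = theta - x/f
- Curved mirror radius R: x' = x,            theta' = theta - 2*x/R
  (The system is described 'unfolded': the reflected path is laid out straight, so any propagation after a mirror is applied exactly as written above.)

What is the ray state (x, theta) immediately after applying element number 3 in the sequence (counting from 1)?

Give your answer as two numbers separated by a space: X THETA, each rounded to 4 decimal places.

Initial: x=-9.0000 theta=-0.3000
After 1 (propagate distance d=18): x=-14.4000 theta=-0.3000
After 2 (thin lens f=-24): x=-14.4000 theta=-0.9000
After 3 (propagate distance d=13): x=-26.1000 theta=-0.9000
Rounded to 4 decimal places: x = -26.1000, theta = -0.9000

Answer: -26.1000 -0.9000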